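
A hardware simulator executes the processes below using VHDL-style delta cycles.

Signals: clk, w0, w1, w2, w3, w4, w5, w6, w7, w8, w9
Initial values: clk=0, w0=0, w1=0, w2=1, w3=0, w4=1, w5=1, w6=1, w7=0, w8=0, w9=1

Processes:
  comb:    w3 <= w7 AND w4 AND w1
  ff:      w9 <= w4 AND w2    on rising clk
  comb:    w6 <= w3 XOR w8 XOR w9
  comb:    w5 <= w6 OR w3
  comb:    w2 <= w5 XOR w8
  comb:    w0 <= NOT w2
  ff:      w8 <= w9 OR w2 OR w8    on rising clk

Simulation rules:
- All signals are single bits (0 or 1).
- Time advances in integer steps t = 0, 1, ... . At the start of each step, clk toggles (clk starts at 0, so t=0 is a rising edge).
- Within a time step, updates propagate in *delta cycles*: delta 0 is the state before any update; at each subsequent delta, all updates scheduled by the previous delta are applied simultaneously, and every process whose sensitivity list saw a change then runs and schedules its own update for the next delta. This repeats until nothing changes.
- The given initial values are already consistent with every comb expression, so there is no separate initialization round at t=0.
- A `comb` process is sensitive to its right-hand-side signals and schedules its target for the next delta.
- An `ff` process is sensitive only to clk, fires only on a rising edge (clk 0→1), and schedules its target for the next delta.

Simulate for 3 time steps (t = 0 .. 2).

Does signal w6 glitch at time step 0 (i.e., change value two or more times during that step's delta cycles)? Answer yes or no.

t=0 Δ0: w2=1 clk=0 w1=0 w8=0 w4=1 w0=0 w5=1 w6=1 w7=0 w3=0 w9=1
  Δ1: clk:0→1
  Δ2: w8:0→1
  Δ3: w2:1→0, w6:1→0
  Δ4: w0:0→1, w5:1→0
  Δ5: w2:0→1
  Δ6: w0:1→0
  (6Δ to stable)
t=1 Δ0: w2=1 clk=1 w1=0 w8=1 w4=1 w0=0 w5=0 w6=0 w7=0 w3=0 w9=1
  Δ1: clk:1→0
  (1Δ to stable)
t=2 Δ0: w2=1 clk=0 w1=0 w8=1 w4=1 w0=0 w5=0 w6=0 w7=0 w3=0 w9=1
  Δ1: clk:0→1
  (1Δ to stable)

no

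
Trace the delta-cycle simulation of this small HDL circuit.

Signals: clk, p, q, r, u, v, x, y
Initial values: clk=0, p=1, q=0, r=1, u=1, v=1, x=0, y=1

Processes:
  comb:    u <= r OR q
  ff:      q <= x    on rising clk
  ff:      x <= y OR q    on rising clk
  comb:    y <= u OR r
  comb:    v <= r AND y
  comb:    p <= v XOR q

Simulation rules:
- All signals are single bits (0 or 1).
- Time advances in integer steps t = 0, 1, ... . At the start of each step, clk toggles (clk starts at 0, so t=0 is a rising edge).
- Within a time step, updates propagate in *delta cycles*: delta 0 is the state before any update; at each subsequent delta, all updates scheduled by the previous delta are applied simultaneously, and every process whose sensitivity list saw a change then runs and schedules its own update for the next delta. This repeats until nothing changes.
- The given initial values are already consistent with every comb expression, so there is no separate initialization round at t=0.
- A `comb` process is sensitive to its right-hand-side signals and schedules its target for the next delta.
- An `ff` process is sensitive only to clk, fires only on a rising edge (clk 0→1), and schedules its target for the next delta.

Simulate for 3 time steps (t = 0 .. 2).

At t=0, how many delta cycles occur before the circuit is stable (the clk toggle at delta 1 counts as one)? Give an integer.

[bits: q,p,clk,u,v,x,y,r]
t=0: Δ0=01011011 Δ1=01111011 Δ2=01111111 | 2Δ
t=1: Δ0=01111111 Δ1=01011111 | 1Δ
t=2: Δ0=01011111 Δ1=01111111 Δ2=11111111 Δ3=10111111 | 3Δ

2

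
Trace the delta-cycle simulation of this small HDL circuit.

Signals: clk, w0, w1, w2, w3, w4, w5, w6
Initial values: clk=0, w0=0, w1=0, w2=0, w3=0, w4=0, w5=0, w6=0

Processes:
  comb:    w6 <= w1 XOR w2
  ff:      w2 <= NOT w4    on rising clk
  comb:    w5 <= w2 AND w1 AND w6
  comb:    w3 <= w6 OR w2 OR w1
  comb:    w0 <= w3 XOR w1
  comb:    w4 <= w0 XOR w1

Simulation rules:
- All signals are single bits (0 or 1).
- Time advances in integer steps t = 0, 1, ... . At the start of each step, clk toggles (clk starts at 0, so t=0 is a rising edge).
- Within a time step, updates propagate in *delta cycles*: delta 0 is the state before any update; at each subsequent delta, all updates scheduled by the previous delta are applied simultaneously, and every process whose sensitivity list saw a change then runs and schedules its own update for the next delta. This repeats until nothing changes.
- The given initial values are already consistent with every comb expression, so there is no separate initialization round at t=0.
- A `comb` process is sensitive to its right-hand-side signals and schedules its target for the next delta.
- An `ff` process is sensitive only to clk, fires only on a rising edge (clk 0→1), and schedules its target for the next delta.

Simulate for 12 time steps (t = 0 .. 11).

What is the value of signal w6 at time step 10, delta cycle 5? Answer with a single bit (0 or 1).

0

t0.Δ0 w6=0 w3=0 w0=0 w4=0 w2=0 clk=0 w1=0 w5=0
t0.Δ1 w6=0 w3=0 w0=0 w4=0 w2=0 clk=1 w1=0 w5=0
t0.Δ2 w6=0 w3=0 w0=0 w4=0 w2=1 clk=1 w1=0 w5=0
t0.Δ3 w6=1 w3=1 w0=0 w4=0 w2=1 clk=1 w1=0 w5=0
t0.Δ4 w6=1 w3=1 w0=1 w4=0 w2=1 clk=1 w1=0 w5=0
t0.Δ5 w6=1 w3=1 w0=1 w4=1 w2=1 clk=1 w1=0 w5=0
t1.Δ0 w6=1 w3=1 w0=1 w4=1 w2=1 clk=1 w1=0 w5=0
t1.Δ1 w6=1 w3=1 w0=1 w4=1 w2=1 clk=0 w1=0 w5=0
t2.Δ0 w6=1 w3=1 w0=1 w4=1 w2=1 clk=0 w1=0 w5=0
t2.Δ1 w6=1 w3=1 w0=1 w4=1 w2=1 clk=1 w1=0 w5=0
t2.Δ2 w6=1 w3=1 w0=1 w4=1 w2=0 clk=1 w1=0 w5=0
t2.Δ3 w6=0 w3=1 w0=1 w4=1 w2=0 clk=1 w1=0 w5=0
t2.Δ4 w6=0 w3=0 w0=1 w4=1 w2=0 clk=1 w1=0 w5=0
t2.Δ5 w6=0 w3=0 w0=0 w4=1 w2=0 clk=1 w1=0 w5=0
t2.Δ6 w6=0 w3=0 w0=0 w4=0 w2=0 clk=1 w1=0 w5=0
t3.Δ0 w6=0 w3=0 w0=0 w4=0 w2=0 clk=1 w1=0 w5=0
t3.Δ1 w6=0 w3=0 w0=0 w4=0 w2=0 clk=0 w1=0 w5=0
t4.Δ0 w6=0 w3=0 w0=0 w4=0 w2=0 clk=0 w1=0 w5=0
t4.Δ1 w6=0 w3=0 w0=0 w4=0 w2=0 clk=1 w1=0 w5=0
t4.Δ2 w6=0 w3=0 w0=0 w4=0 w2=1 clk=1 w1=0 w5=0
t4.Δ3 w6=1 w3=1 w0=0 w4=0 w2=1 clk=1 w1=0 w5=0
t4.Δ4 w6=1 w3=1 w0=1 w4=0 w2=1 clk=1 w1=0 w5=0
t4.Δ5 w6=1 w3=1 w0=1 w4=1 w2=1 clk=1 w1=0 w5=0
t5.Δ0 w6=1 w3=1 w0=1 w4=1 w2=1 clk=1 w1=0 w5=0
t5.Δ1 w6=1 w3=1 w0=1 w4=1 w2=1 clk=0 w1=0 w5=0
t6.Δ0 w6=1 w3=1 w0=1 w4=1 w2=1 clk=0 w1=0 w5=0
t6.Δ1 w6=1 w3=1 w0=1 w4=1 w2=1 clk=1 w1=0 w5=0
t6.Δ2 w6=1 w3=1 w0=1 w4=1 w2=0 clk=1 w1=0 w5=0
t6.Δ3 w6=0 w3=1 w0=1 w4=1 w2=0 clk=1 w1=0 w5=0
t6.Δ4 w6=0 w3=0 w0=1 w4=1 w2=0 clk=1 w1=0 w5=0
t6.Δ5 w6=0 w3=0 w0=0 w4=1 w2=0 clk=1 w1=0 w5=0
t6.Δ6 w6=0 w3=0 w0=0 w4=0 w2=0 clk=1 w1=0 w5=0
t7.Δ0 w6=0 w3=0 w0=0 w4=0 w2=0 clk=1 w1=0 w5=0
t7.Δ1 w6=0 w3=0 w0=0 w4=0 w2=0 clk=0 w1=0 w5=0
t8.Δ0 w6=0 w3=0 w0=0 w4=0 w2=0 clk=0 w1=0 w5=0
t8.Δ1 w6=0 w3=0 w0=0 w4=0 w2=0 clk=1 w1=0 w5=0
t8.Δ2 w6=0 w3=0 w0=0 w4=0 w2=1 clk=1 w1=0 w5=0
t8.Δ3 w6=1 w3=1 w0=0 w4=0 w2=1 clk=1 w1=0 w5=0
t8.Δ4 w6=1 w3=1 w0=1 w4=0 w2=1 clk=1 w1=0 w5=0
t8.Δ5 w6=1 w3=1 w0=1 w4=1 w2=1 clk=1 w1=0 w5=0
t9.Δ0 w6=1 w3=1 w0=1 w4=1 w2=1 clk=1 w1=0 w5=0
t9.Δ1 w6=1 w3=1 w0=1 w4=1 w2=1 clk=0 w1=0 w5=0
t10.Δ0 w6=1 w3=1 w0=1 w4=1 w2=1 clk=0 w1=0 w5=0
t10.Δ1 w6=1 w3=1 w0=1 w4=1 w2=1 clk=1 w1=0 w5=0
t10.Δ2 w6=1 w3=1 w0=1 w4=1 w2=0 clk=1 w1=0 w5=0
t10.Δ3 w6=0 w3=1 w0=1 w4=1 w2=0 clk=1 w1=0 w5=0
t10.Δ4 w6=0 w3=0 w0=1 w4=1 w2=0 clk=1 w1=0 w5=0
t10.Δ5 w6=0 w3=0 w0=0 w4=1 w2=0 clk=1 w1=0 w5=0
t10.Δ6 w6=0 w3=0 w0=0 w4=0 w2=0 clk=1 w1=0 w5=0
t11.Δ0 w6=0 w3=0 w0=0 w4=0 w2=0 clk=1 w1=0 w5=0
t11.Δ1 w6=0 w3=0 w0=0 w4=0 w2=0 clk=0 w1=0 w5=0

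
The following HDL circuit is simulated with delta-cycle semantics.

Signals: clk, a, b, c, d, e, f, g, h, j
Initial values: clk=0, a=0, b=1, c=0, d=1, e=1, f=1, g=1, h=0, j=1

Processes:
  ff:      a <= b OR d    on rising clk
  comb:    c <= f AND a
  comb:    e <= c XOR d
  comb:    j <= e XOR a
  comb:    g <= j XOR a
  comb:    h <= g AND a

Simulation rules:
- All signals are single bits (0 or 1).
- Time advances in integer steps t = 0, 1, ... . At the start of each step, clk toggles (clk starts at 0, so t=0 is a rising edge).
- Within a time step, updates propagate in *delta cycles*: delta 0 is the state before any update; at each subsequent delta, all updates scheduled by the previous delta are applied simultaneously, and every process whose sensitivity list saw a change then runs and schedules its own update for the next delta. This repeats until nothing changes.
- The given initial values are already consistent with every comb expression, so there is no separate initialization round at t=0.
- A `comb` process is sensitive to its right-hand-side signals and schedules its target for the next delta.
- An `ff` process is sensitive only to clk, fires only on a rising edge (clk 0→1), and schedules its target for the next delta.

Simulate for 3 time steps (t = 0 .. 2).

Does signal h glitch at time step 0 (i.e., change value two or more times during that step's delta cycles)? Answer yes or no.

yes

t=0 Δ0: e=1 b=1 h=0 j=1 g=1 d=1 clk=0 a=0 c=0 f=1
  Δ1: clk:0→1
  Δ2: a:0→1
  Δ3: h:0→1, j:1→0, g:1→0, c:0→1
  Δ4: e:1→0, h:1→0, g:0→1
  Δ5: h:0→1, j:0→1
  Δ6: g:1→0
  Δ7: h:1→0
  (7Δ to stable)
t=1 Δ0: e=0 b=1 h=0 j=1 g=0 d=1 clk=1 a=1 c=1 f=1
  Δ1: clk:1→0
  (1Δ to stable)
t=2 Δ0: e=0 b=1 h=0 j=1 g=0 d=1 clk=0 a=1 c=1 f=1
  Δ1: clk:0→1
  (1Δ to stable)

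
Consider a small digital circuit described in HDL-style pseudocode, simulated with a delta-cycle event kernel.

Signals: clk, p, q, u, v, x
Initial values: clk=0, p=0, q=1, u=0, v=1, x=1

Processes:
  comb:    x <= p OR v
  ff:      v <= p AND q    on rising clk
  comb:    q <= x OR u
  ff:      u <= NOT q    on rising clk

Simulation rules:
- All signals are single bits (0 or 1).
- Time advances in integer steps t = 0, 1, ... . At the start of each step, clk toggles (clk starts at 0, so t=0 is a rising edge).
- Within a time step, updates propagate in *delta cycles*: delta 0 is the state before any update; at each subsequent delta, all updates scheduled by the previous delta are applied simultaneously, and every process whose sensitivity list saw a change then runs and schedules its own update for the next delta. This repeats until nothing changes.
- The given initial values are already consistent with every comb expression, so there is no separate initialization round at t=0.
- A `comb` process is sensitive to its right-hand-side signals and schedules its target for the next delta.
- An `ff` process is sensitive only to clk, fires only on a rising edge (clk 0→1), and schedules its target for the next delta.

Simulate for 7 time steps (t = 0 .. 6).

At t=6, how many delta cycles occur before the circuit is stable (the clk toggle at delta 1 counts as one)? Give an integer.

3

t0.Δ0 v=1 q=1 u=0 x=1 p=0 clk=0
t0.Δ1 v=1 q=1 u=0 x=1 p=0 clk=1
t0.Δ2 v=0 q=1 u=0 x=1 p=0 clk=1
t0.Δ3 v=0 q=1 u=0 x=0 p=0 clk=1
t0.Δ4 v=0 q=0 u=0 x=0 p=0 clk=1
t1.Δ0 v=0 q=0 u=0 x=0 p=0 clk=1
t1.Δ1 v=0 q=0 u=0 x=0 p=0 clk=0
t2.Δ0 v=0 q=0 u=0 x=0 p=0 clk=0
t2.Δ1 v=0 q=0 u=0 x=0 p=0 clk=1
t2.Δ2 v=0 q=0 u=1 x=0 p=0 clk=1
t2.Δ3 v=0 q=1 u=1 x=0 p=0 clk=1
t3.Δ0 v=0 q=1 u=1 x=0 p=0 clk=1
t3.Δ1 v=0 q=1 u=1 x=0 p=0 clk=0
t4.Δ0 v=0 q=1 u=1 x=0 p=0 clk=0
t4.Δ1 v=0 q=1 u=1 x=0 p=0 clk=1
t4.Δ2 v=0 q=1 u=0 x=0 p=0 clk=1
t4.Δ3 v=0 q=0 u=0 x=0 p=0 clk=1
t5.Δ0 v=0 q=0 u=0 x=0 p=0 clk=1
t5.Δ1 v=0 q=0 u=0 x=0 p=0 clk=0
t6.Δ0 v=0 q=0 u=0 x=0 p=0 clk=0
t6.Δ1 v=0 q=0 u=0 x=0 p=0 clk=1
t6.Δ2 v=0 q=0 u=1 x=0 p=0 clk=1
t6.Δ3 v=0 q=1 u=1 x=0 p=0 clk=1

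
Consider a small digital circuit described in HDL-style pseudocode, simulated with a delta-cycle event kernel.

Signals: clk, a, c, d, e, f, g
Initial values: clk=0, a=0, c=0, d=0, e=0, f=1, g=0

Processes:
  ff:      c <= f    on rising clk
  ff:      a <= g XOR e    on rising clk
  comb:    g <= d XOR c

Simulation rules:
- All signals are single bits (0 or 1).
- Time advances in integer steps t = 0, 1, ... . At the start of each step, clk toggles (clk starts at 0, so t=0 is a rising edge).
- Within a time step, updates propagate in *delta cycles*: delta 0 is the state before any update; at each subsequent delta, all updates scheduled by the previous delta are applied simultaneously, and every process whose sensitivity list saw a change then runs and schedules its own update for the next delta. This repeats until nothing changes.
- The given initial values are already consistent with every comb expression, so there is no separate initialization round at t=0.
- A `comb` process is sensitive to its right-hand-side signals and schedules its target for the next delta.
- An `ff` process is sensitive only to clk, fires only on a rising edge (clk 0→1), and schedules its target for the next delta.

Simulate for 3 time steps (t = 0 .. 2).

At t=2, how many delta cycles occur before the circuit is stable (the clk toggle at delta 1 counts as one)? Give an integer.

2

[bits: g,a,c,e,d,f,clk]
t=0: Δ0=0000010 Δ1=0000011 Δ2=0010011 Δ3=1010011 | 3Δ
t=1: Δ0=1010011 Δ1=1010010 | 1Δ
t=2: Δ0=1010010 Δ1=1010011 Δ2=1110011 | 2Δ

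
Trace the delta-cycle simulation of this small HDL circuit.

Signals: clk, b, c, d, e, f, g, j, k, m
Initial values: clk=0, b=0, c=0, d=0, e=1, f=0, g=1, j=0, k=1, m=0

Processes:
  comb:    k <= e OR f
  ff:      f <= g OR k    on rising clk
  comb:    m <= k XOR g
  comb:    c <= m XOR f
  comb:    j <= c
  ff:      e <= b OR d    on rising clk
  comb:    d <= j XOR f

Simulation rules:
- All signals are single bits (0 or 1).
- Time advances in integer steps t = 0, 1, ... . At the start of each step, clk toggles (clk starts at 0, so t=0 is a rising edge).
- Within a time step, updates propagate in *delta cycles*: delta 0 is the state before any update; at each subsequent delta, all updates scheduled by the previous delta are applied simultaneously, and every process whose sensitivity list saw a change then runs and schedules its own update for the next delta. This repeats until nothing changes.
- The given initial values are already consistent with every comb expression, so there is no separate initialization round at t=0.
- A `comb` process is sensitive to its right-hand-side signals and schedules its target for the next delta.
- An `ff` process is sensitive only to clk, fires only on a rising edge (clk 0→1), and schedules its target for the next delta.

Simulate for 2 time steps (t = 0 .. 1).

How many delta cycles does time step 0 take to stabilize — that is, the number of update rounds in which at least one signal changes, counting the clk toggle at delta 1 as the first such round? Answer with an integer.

5

[bits: clk,d,f,c,g,m,b,j,e,k]
t=0: Δ0=0000100011 Δ1=1000100011 Δ2=1010100001 Δ3=1111100001 Δ4=1111100101 Δ5=1011100101 | 5Δ
t=1: Δ0=1011100101 Δ1=0011100101 | 1Δ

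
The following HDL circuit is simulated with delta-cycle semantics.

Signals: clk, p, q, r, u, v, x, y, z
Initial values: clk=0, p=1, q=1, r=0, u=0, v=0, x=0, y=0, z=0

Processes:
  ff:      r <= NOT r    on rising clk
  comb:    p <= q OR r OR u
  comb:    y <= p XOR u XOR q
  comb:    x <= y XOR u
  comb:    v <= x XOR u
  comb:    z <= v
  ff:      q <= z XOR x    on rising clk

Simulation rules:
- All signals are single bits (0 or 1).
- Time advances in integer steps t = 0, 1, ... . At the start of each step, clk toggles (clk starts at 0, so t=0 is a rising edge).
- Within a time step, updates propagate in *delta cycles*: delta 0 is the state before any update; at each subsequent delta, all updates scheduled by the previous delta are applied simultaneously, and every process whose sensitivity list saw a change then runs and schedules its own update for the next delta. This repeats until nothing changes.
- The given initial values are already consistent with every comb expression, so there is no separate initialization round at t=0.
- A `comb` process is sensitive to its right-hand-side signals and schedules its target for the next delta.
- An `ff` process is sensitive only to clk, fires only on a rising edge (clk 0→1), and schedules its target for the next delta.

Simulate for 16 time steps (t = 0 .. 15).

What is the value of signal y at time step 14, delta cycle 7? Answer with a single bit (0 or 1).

0

t=0 Δ0: z=0 x=0 q=1 r=0 p=1 u=0 y=0 v=0 clk=0
  Δ1: clk:0→1
  Δ2: q:1→0, r:0→1
  Δ3: y:0→1
  Δ4: x:0→1
  Δ5: v:0→1
  Δ6: z:0→1
  (6Δ to stable)
t=1 Δ0: z=1 x=1 q=0 r=1 p=1 u=0 y=1 v=1 clk=1
  Δ1: clk:1→0
  (1Δ to stable)
t=2 Δ0: z=1 x=1 q=0 r=1 p=1 u=0 y=1 v=1 clk=0
  Δ1: clk:0→1
  Δ2: r:1→0
  Δ3: p:1→0
  Δ4: y:1→0
  Δ5: x:1→0
  Δ6: v:1→0
  Δ7: z:1→0
  (7Δ to stable)
t=3 Δ0: z=0 x=0 q=0 r=0 p=0 u=0 y=0 v=0 clk=1
  Δ1: clk:1→0
  (1Δ to stable)
t=4 Δ0: z=0 x=0 q=0 r=0 p=0 u=0 y=0 v=0 clk=0
  Δ1: clk:0→1
  Δ2: r:0→1
  Δ3: p:0→1
  Δ4: y:0→1
  Δ5: x:0→1
  Δ6: v:0→1
  Δ7: z:0→1
  (7Δ to stable)
t=5 Δ0: z=1 x=1 q=0 r=1 p=1 u=0 y=1 v=1 clk=1
  Δ1: clk:1→0
  (1Δ to stable)
t=6 Δ0: z=1 x=1 q=0 r=1 p=1 u=0 y=1 v=1 clk=0
  Δ1: clk:0→1
  Δ2: r:1→0
  Δ3: p:1→0
  Δ4: y:1→0
  Δ5: x:1→0
  Δ6: v:1→0
  Δ7: z:1→0
  (7Δ to stable)
t=7 Δ0: z=0 x=0 q=0 r=0 p=0 u=0 y=0 v=0 clk=1
  Δ1: clk:1→0
  (1Δ to stable)
t=8 Δ0: z=0 x=0 q=0 r=0 p=0 u=0 y=0 v=0 clk=0
  Δ1: clk:0→1
  Δ2: r:0→1
  Δ3: p:0→1
  Δ4: y:0→1
  Δ5: x:0→1
  Δ6: v:0→1
  Δ7: z:0→1
  (7Δ to stable)
t=9 Δ0: z=1 x=1 q=0 r=1 p=1 u=0 y=1 v=1 clk=1
  Δ1: clk:1→0
  (1Δ to stable)
t=10 Δ0: z=1 x=1 q=0 r=1 p=1 u=0 y=1 v=1 clk=0
  Δ1: clk:0→1
  Δ2: r:1→0
  Δ3: p:1→0
  Δ4: y:1→0
  Δ5: x:1→0
  Δ6: v:1→0
  Δ7: z:1→0
  (7Δ to stable)
t=11 Δ0: z=0 x=0 q=0 r=0 p=0 u=0 y=0 v=0 clk=1
  Δ1: clk:1→0
  (1Δ to stable)
t=12 Δ0: z=0 x=0 q=0 r=0 p=0 u=0 y=0 v=0 clk=0
  Δ1: clk:0→1
  Δ2: r:0→1
  Δ3: p:0→1
  Δ4: y:0→1
  Δ5: x:0→1
  Δ6: v:0→1
  Δ7: z:0→1
  (7Δ to stable)
t=13 Δ0: z=1 x=1 q=0 r=1 p=1 u=0 y=1 v=1 clk=1
  Δ1: clk:1→0
  (1Δ to stable)
t=14 Δ0: z=1 x=1 q=0 r=1 p=1 u=0 y=1 v=1 clk=0
  Δ1: clk:0→1
  Δ2: r:1→0
  Δ3: p:1→0
  Δ4: y:1→0
  Δ5: x:1→0
  Δ6: v:1→0
  Δ7: z:1→0
  (7Δ to stable)
t=15 Δ0: z=0 x=0 q=0 r=0 p=0 u=0 y=0 v=0 clk=1
  Δ1: clk:1→0
  (1Δ to stable)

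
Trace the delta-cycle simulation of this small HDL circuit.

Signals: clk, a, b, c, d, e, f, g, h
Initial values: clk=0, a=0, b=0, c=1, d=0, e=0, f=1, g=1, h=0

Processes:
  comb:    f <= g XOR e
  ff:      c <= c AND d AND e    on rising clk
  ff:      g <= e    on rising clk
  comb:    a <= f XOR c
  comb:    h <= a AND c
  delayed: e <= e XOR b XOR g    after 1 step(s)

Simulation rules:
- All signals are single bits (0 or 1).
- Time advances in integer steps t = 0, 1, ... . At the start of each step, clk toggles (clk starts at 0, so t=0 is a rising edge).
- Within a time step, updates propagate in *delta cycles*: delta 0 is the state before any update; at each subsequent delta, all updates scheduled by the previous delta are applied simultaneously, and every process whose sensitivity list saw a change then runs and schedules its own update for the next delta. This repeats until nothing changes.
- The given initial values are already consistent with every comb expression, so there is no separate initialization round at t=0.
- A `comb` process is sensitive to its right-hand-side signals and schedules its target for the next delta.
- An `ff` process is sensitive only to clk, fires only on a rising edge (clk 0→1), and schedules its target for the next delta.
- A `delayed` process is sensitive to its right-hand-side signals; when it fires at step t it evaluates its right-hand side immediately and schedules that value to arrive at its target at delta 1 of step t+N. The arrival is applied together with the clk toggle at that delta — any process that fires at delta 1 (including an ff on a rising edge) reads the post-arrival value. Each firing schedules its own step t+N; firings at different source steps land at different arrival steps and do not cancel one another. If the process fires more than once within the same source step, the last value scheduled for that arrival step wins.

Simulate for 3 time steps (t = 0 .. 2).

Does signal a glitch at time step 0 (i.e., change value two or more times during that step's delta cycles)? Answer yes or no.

t=0 Δ0: g=1 h=0 clk=0 c=1 e=0 d=0 a=0 f=1 b=0
  Δ1: clk:0→1
  Δ2: g:1→0, c:1→0
  Δ3: a:0→1, f:1→0
  Δ4: a:1→0
  (4Δ to stable)
t=1 Δ0: g=0 h=0 clk=1 c=0 e=0 d=0 a=0 f=0 b=0
  Δ1: clk:1→0
  (1Δ to stable)
t=2 Δ0: g=0 h=0 clk=0 c=0 e=0 d=0 a=0 f=0 b=0
  Δ1: clk:0→1
  (1Δ to stable)

yes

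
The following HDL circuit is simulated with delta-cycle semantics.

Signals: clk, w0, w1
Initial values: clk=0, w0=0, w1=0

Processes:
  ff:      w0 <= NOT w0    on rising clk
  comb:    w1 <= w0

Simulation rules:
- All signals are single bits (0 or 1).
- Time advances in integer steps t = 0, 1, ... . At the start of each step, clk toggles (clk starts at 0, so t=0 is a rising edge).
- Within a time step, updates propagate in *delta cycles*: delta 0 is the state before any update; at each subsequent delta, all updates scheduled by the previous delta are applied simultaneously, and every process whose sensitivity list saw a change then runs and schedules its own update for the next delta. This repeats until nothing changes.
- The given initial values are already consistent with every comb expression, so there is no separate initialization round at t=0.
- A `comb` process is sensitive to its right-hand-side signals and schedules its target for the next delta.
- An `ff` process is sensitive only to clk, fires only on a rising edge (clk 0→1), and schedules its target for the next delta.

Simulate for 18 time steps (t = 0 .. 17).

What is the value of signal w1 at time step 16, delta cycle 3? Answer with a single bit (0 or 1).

[bits: clk,w1,w0]
t=0: Δ0=000 Δ1=100 Δ2=101 Δ3=111 | 3Δ
t=1: Δ0=111 Δ1=011 | 1Δ
t=2: Δ0=011 Δ1=111 Δ2=110 Δ3=100 | 3Δ
t=3: Δ0=100 Δ1=000 | 1Δ
t=4: Δ0=000 Δ1=100 Δ2=101 Δ3=111 | 3Δ
t=5: Δ0=111 Δ1=011 | 1Δ
t=6: Δ0=011 Δ1=111 Δ2=110 Δ3=100 | 3Δ
t=7: Δ0=100 Δ1=000 | 1Δ
t=8: Δ0=000 Δ1=100 Δ2=101 Δ3=111 | 3Δ
t=9: Δ0=111 Δ1=011 | 1Δ
t=10: Δ0=011 Δ1=111 Δ2=110 Δ3=100 | 3Δ
t=11: Δ0=100 Δ1=000 | 1Δ
t=12: Δ0=000 Δ1=100 Δ2=101 Δ3=111 | 3Δ
t=13: Δ0=111 Δ1=011 | 1Δ
t=14: Δ0=011 Δ1=111 Δ2=110 Δ3=100 | 3Δ
t=15: Δ0=100 Δ1=000 | 1Δ
t=16: Δ0=000 Δ1=100 Δ2=101 Δ3=111 | 3Δ
t=17: Δ0=111 Δ1=011 | 1Δ

1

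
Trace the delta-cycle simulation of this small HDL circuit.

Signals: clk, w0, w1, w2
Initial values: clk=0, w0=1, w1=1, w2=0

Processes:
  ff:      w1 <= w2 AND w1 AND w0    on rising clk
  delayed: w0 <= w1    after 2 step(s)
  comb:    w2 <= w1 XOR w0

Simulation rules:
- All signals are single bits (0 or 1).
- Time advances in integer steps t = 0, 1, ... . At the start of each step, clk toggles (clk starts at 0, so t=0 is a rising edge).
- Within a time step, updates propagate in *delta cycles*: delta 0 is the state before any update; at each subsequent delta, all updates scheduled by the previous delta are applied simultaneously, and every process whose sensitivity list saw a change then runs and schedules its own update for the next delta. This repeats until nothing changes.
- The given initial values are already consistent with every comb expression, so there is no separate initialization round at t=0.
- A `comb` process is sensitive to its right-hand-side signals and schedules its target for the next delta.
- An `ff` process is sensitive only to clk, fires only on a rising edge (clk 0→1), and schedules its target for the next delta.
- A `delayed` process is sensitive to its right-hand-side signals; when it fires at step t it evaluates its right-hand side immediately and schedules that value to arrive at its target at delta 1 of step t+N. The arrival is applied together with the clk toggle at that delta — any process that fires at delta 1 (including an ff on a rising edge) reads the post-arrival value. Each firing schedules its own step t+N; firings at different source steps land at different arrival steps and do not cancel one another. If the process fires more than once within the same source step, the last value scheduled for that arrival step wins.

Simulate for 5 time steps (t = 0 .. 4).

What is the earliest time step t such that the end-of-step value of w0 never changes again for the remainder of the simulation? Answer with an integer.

2

[bits: w2,clk,w0,w1]
t=0: Δ0=0011 Δ1=0111 Δ2=0110 Δ3=1110 | 3Δ
t=1: Δ0=1110 Δ1=1010 | 1Δ
t=2: Δ0=1010 Δ1=1100 Δ2=0100 | 2Δ
t=3: Δ0=0100 Δ1=0000 | 1Δ
t=4: Δ0=0000 Δ1=0100 | 1Δ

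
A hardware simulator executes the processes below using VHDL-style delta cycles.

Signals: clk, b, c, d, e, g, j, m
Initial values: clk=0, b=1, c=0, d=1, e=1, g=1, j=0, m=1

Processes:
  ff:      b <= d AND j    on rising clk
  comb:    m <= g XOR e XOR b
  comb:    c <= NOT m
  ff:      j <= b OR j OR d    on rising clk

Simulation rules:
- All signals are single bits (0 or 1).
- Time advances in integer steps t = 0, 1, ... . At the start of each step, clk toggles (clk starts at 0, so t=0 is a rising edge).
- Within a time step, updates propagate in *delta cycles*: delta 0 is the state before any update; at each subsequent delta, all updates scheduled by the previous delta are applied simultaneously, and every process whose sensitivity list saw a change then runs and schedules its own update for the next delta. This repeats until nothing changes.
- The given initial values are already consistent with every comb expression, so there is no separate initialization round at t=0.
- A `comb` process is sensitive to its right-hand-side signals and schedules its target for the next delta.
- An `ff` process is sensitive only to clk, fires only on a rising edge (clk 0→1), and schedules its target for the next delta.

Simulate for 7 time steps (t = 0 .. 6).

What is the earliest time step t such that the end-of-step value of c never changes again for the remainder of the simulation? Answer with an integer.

2

[bits: m,g,c,clk,d,j,e,b]
t=0: Δ0=11001011 Δ1=11011011 Δ2=11011110 Δ3=01011110 Δ4=01111110 | 4Δ
t=1: Δ0=01111110 Δ1=01101110 | 1Δ
t=2: Δ0=01101110 Δ1=01111110 Δ2=01111111 Δ3=11111111 Δ4=11011111 | 4Δ
t=3: Δ0=11011111 Δ1=11001111 | 1Δ
t=4: Δ0=11001111 Δ1=11011111 | 1Δ
t=5: Δ0=11011111 Δ1=11001111 | 1Δ
t=6: Δ0=11001111 Δ1=11011111 | 1Δ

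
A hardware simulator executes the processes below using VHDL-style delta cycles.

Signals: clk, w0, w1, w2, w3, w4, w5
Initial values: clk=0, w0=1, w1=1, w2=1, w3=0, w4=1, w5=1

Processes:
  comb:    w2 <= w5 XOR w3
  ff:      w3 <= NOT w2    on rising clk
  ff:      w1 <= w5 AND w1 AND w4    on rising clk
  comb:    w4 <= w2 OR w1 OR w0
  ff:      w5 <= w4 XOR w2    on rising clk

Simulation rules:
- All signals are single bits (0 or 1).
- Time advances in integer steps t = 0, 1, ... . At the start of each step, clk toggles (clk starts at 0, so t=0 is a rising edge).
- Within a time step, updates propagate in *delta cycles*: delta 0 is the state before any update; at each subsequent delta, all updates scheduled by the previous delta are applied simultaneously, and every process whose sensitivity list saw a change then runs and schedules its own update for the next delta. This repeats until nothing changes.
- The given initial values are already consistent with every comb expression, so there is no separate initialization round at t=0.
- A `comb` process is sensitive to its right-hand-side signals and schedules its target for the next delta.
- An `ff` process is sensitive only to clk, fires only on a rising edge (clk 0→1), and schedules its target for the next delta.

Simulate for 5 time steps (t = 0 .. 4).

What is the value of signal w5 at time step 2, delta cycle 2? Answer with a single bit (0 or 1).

[bits: w0,w2,w4,clk,w1,w3,w5]
t=0: Δ0=1110101 Δ1=1111101 Δ2=1111100 Δ3=1011100 | 3Δ
t=1: Δ0=1011100 Δ1=1010100 | 1Δ
t=2: Δ0=1010100 Δ1=1011100 Δ2=1011011 | 2Δ
t=3: Δ0=1011011 Δ1=1010011 | 1Δ
t=4: Δ0=1010011 Δ1=1011011 | 1Δ

1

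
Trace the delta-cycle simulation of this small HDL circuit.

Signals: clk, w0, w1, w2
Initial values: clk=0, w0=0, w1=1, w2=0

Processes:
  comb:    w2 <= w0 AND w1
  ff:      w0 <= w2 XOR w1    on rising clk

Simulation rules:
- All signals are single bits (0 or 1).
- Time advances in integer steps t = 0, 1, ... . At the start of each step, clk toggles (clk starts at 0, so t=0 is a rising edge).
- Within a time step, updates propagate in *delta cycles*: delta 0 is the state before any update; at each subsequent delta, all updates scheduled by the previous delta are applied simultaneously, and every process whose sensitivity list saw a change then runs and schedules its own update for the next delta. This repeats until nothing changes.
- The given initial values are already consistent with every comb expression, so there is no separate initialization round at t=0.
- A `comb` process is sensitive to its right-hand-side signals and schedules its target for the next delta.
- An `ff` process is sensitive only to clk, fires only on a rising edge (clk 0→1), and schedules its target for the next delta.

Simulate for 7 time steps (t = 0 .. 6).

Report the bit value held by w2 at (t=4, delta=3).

[bits: w1,clk,w2,w0]
t=0: Δ0=1000 Δ1=1100 Δ2=1101 Δ3=1111 | 3Δ
t=1: Δ0=1111 Δ1=1011 | 1Δ
t=2: Δ0=1011 Δ1=1111 Δ2=1110 Δ3=1100 | 3Δ
t=3: Δ0=1100 Δ1=1000 | 1Δ
t=4: Δ0=1000 Δ1=1100 Δ2=1101 Δ3=1111 | 3Δ
t=5: Δ0=1111 Δ1=1011 | 1Δ
t=6: Δ0=1011 Δ1=1111 Δ2=1110 Δ3=1100 | 3Δ

1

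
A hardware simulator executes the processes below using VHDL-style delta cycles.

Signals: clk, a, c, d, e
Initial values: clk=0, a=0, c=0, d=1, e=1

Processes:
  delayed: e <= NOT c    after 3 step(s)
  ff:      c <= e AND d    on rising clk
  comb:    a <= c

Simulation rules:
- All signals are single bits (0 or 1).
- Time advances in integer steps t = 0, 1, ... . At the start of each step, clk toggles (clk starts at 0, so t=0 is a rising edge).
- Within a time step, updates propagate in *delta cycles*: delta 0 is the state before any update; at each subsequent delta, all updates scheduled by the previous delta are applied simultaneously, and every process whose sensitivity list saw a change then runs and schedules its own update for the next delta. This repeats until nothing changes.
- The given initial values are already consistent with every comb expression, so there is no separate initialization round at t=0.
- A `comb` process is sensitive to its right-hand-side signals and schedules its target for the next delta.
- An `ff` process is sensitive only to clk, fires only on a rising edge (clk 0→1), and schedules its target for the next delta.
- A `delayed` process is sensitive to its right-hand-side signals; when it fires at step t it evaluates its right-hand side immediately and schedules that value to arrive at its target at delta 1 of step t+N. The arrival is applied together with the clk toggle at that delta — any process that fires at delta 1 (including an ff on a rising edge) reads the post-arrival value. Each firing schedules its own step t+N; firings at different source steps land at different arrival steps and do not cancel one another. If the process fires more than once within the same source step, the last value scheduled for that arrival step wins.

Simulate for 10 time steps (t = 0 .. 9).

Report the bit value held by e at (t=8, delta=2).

1

t=0 Δ0: c=0 clk=0 e=1 a=0 d=1
  Δ1: clk:0→1
  Δ2: c:0→1
  Δ3: a:0→1
  (3Δ to stable)
t=1 Δ0: c=1 clk=1 e=1 a=1 d=1
  Δ1: clk:1→0
  (1Δ to stable)
t=2 Δ0: c=1 clk=0 e=1 a=1 d=1
  Δ1: clk:0→1
  (1Δ to stable)
t=3 Δ0: c=1 clk=1 e=1 a=1 d=1
  Δ1: clk:1→0, e:1→0
  (1Δ to stable)
t=4 Δ0: c=1 clk=0 e=0 a=1 d=1
  Δ1: clk:0→1
  Δ2: c:1→0
  Δ3: a:1→0
  (3Δ to stable)
t=5 Δ0: c=0 clk=1 e=0 a=0 d=1
  Δ1: clk:1→0
  (1Δ to stable)
t=6 Δ0: c=0 clk=0 e=0 a=0 d=1
  Δ1: clk:0→1
  (1Δ to stable)
t=7 Δ0: c=0 clk=1 e=0 a=0 d=1
  Δ1: clk:1→0, e:0→1
  (1Δ to stable)
t=8 Δ0: c=0 clk=0 e=1 a=0 d=1
  Δ1: clk:0→1
  Δ2: c:0→1
  Δ3: a:0→1
  (3Δ to stable)
t=9 Δ0: c=1 clk=1 e=1 a=1 d=1
  Δ1: clk:1→0
  (1Δ to stable)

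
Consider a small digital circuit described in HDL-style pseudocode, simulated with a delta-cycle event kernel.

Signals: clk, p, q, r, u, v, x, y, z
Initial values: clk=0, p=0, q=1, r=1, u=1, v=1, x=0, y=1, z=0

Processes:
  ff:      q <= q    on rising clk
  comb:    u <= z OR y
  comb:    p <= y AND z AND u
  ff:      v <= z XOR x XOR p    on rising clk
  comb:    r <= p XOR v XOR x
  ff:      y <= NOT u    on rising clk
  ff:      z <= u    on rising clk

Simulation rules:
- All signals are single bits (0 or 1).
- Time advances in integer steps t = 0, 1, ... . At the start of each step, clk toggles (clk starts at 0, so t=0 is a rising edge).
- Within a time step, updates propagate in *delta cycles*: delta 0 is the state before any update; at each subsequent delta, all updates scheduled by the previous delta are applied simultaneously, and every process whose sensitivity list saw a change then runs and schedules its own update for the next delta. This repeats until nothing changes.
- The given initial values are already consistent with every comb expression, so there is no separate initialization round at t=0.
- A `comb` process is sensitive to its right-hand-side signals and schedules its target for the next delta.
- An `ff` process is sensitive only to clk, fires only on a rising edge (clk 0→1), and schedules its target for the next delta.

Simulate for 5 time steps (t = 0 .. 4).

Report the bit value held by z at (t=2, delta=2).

[bits: z,u,r,y,clk,p,q,v,x]
t=0: Δ0=011100110 Δ1=011110110 Δ2=111010100 Δ3=110010100 | 3Δ
t=1: Δ0=110010100 Δ1=110000100 | 1Δ
t=2: Δ0=110000100 Δ1=110010100 Δ2=110010110 Δ3=111010110 | 3Δ
t=3: Δ0=111010110 Δ1=111000110 | 1Δ
t=4: Δ0=111000110 Δ1=111010110 | 1Δ

1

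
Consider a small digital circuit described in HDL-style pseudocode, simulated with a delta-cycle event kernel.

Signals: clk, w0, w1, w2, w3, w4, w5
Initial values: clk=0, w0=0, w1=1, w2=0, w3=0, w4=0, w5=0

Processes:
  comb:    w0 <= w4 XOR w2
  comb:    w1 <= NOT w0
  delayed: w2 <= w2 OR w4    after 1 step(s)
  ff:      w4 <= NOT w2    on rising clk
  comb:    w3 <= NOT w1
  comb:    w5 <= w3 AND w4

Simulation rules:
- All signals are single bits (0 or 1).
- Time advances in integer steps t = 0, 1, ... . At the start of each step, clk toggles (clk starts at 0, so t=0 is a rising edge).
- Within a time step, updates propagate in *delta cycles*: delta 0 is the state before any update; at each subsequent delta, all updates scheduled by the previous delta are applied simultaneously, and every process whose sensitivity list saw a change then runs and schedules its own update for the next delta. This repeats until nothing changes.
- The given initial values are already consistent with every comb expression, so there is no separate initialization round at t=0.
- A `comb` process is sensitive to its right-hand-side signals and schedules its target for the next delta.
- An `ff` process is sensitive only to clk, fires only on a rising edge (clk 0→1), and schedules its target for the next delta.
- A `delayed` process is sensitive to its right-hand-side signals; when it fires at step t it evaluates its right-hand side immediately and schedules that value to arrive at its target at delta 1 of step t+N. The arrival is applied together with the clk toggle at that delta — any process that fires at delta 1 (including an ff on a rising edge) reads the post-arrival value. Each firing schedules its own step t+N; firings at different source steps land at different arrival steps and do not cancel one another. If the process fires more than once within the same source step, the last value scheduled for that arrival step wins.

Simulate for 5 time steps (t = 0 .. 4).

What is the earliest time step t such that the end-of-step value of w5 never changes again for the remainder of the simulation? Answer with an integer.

1

[bits: w0,w2,w4,clk,w5,w3,w1]
t=0: Δ0=0000001 Δ1=0001001 Δ2=0011001 Δ3=1011001 Δ4=1011000 Δ5=1011010 Δ6=1011110 | 6Δ
t=1: Δ0=1011110 Δ1=1110110 Δ2=0110110 Δ3=0110111 Δ4=0110101 Δ5=0110001 | 5Δ
t=2: Δ0=0110001 Δ1=0111001 Δ2=0101001 Δ3=1101001 Δ4=1101000 Δ5=1101010 | 5Δ
t=3: Δ0=1101010 Δ1=1100010 | 1Δ
t=4: Δ0=1100010 Δ1=1101010 | 1Δ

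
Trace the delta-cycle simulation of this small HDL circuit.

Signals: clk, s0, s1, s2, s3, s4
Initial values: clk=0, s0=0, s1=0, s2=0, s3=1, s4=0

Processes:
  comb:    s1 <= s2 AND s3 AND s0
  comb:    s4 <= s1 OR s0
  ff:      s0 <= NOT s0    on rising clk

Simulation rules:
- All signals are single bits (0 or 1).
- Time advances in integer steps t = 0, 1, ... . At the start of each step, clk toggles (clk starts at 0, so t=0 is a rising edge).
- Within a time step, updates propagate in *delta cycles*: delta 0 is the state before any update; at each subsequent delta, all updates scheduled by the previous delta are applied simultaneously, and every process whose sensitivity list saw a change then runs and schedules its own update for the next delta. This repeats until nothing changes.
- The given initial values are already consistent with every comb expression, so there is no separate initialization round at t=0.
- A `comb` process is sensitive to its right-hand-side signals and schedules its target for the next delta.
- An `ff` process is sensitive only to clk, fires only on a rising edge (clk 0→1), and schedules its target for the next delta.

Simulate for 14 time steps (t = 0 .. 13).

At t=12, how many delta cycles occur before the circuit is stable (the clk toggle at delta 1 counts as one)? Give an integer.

[bits: s4,s1,s3,s2,s0,clk]
t=0: Δ0=001000 Δ1=001001 Δ2=001011 Δ3=101011 | 3Δ
t=1: Δ0=101011 Δ1=101010 | 1Δ
t=2: Δ0=101010 Δ1=101011 Δ2=101001 Δ3=001001 | 3Δ
t=3: Δ0=001001 Δ1=001000 | 1Δ
t=4: Δ0=001000 Δ1=001001 Δ2=001011 Δ3=101011 | 3Δ
t=5: Δ0=101011 Δ1=101010 | 1Δ
t=6: Δ0=101010 Δ1=101011 Δ2=101001 Δ3=001001 | 3Δ
t=7: Δ0=001001 Δ1=001000 | 1Δ
t=8: Δ0=001000 Δ1=001001 Δ2=001011 Δ3=101011 | 3Δ
t=9: Δ0=101011 Δ1=101010 | 1Δ
t=10: Δ0=101010 Δ1=101011 Δ2=101001 Δ3=001001 | 3Δ
t=11: Δ0=001001 Δ1=001000 | 1Δ
t=12: Δ0=001000 Δ1=001001 Δ2=001011 Δ3=101011 | 3Δ
t=13: Δ0=101011 Δ1=101010 | 1Δ

3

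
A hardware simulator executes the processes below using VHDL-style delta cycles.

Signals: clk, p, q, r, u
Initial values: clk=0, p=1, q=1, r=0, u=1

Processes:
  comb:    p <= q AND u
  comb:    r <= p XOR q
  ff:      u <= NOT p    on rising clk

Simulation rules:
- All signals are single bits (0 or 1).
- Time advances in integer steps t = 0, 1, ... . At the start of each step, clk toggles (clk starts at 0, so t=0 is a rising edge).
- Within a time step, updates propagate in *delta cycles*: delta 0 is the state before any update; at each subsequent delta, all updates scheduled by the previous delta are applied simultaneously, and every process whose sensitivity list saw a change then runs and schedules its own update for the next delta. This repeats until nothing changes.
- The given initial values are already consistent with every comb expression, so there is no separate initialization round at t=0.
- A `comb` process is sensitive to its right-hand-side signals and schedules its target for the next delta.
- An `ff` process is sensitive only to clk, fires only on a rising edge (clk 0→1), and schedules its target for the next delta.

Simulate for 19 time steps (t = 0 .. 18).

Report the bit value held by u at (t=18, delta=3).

1

t0.Δ0 r=0 q=1 clk=0 p=1 u=1
t0.Δ1 r=0 q=1 clk=1 p=1 u=1
t0.Δ2 r=0 q=1 clk=1 p=1 u=0
t0.Δ3 r=0 q=1 clk=1 p=0 u=0
t0.Δ4 r=1 q=1 clk=1 p=0 u=0
t1.Δ0 r=1 q=1 clk=1 p=0 u=0
t1.Δ1 r=1 q=1 clk=0 p=0 u=0
t2.Δ0 r=1 q=1 clk=0 p=0 u=0
t2.Δ1 r=1 q=1 clk=1 p=0 u=0
t2.Δ2 r=1 q=1 clk=1 p=0 u=1
t2.Δ3 r=1 q=1 clk=1 p=1 u=1
t2.Δ4 r=0 q=1 clk=1 p=1 u=1
t3.Δ0 r=0 q=1 clk=1 p=1 u=1
t3.Δ1 r=0 q=1 clk=0 p=1 u=1
t4.Δ0 r=0 q=1 clk=0 p=1 u=1
t4.Δ1 r=0 q=1 clk=1 p=1 u=1
t4.Δ2 r=0 q=1 clk=1 p=1 u=0
t4.Δ3 r=0 q=1 clk=1 p=0 u=0
t4.Δ4 r=1 q=1 clk=1 p=0 u=0
t5.Δ0 r=1 q=1 clk=1 p=0 u=0
t5.Δ1 r=1 q=1 clk=0 p=0 u=0
t6.Δ0 r=1 q=1 clk=0 p=0 u=0
t6.Δ1 r=1 q=1 clk=1 p=0 u=0
t6.Δ2 r=1 q=1 clk=1 p=0 u=1
t6.Δ3 r=1 q=1 clk=1 p=1 u=1
t6.Δ4 r=0 q=1 clk=1 p=1 u=1
t7.Δ0 r=0 q=1 clk=1 p=1 u=1
t7.Δ1 r=0 q=1 clk=0 p=1 u=1
t8.Δ0 r=0 q=1 clk=0 p=1 u=1
t8.Δ1 r=0 q=1 clk=1 p=1 u=1
t8.Δ2 r=0 q=1 clk=1 p=1 u=0
t8.Δ3 r=0 q=1 clk=1 p=0 u=0
t8.Δ4 r=1 q=1 clk=1 p=0 u=0
t9.Δ0 r=1 q=1 clk=1 p=0 u=0
t9.Δ1 r=1 q=1 clk=0 p=0 u=0
t10.Δ0 r=1 q=1 clk=0 p=0 u=0
t10.Δ1 r=1 q=1 clk=1 p=0 u=0
t10.Δ2 r=1 q=1 clk=1 p=0 u=1
t10.Δ3 r=1 q=1 clk=1 p=1 u=1
t10.Δ4 r=0 q=1 clk=1 p=1 u=1
t11.Δ0 r=0 q=1 clk=1 p=1 u=1
t11.Δ1 r=0 q=1 clk=0 p=1 u=1
t12.Δ0 r=0 q=1 clk=0 p=1 u=1
t12.Δ1 r=0 q=1 clk=1 p=1 u=1
t12.Δ2 r=0 q=1 clk=1 p=1 u=0
t12.Δ3 r=0 q=1 clk=1 p=0 u=0
t12.Δ4 r=1 q=1 clk=1 p=0 u=0
t13.Δ0 r=1 q=1 clk=1 p=0 u=0
t13.Δ1 r=1 q=1 clk=0 p=0 u=0
t14.Δ0 r=1 q=1 clk=0 p=0 u=0
t14.Δ1 r=1 q=1 clk=1 p=0 u=0
t14.Δ2 r=1 q=1 clk=1 p=0 u=1
t14.Δ3 r=1 q=1 clk=1 p=1 u=1
t14.Δ4 r=0 q=1 clk=1 p=1 u=1
t15.Δ0 r=0 q=1 clk=1 p=1 u=1
t15.Δ1 r=0 q=1 clk=0 p=1 u=1
t16.Δ0 r=0 q=1 clk=0 p=1 u=1
t16.Δ1 r=0 q=1 clk=1 p=1 u=1
t16.Δ2 r=0 q=1 clk=1 p=1 u=0
t16.Δ3 r=0 q=1 clk=1 p=0 u=0
t16.Δ4 r=1 q=1 clk=1 p=0 u=0
t17.Δ0 r=1 q=1 clk=1 p=0 u=0
t17.Δ1 r=1 q=1 clk=0 p=0 u=0
t18.Δ0 r=1 q=1 clk=0 p=0 u=0
t18.Δ1 r=1 q=1 clk=1 p=0 u=0
t18.Δ2 r=1 q=1 clk=1 p=0 u=1
t18.Δ3 r=1 q=1 clk=1 p=1 u=1
t18.Δ4 r=0 q=1 clk=1 p=1 u=1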